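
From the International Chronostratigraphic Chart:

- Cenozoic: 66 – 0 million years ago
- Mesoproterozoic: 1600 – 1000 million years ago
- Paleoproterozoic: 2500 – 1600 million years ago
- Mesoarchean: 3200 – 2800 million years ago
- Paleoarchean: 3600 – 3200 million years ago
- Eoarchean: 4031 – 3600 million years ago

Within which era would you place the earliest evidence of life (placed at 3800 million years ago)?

3800 Ma lies between 4031 and 3600 Ma, so it falls in the Eoarchean.

Eoarchean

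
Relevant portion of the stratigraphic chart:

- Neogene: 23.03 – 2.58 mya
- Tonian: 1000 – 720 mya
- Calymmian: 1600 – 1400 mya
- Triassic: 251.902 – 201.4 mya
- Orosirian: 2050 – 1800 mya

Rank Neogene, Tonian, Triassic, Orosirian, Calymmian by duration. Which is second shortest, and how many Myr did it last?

Start − end for each: Neogene 23.03 − 2.58 = 20.45; Tonian 1000 − 720 = 280; Triassic 251.902 − 201.4 = 50.502; Orosirian 2050 − 1800 = 250; Calymmian 1600 − 1400 = 200.
Ranking these from shortest: Neogene < Triassic < Calymmian < Orosirian < Tonian.
Position 2 in that ranking is Triassic, which lasted 50.502 Myr.

Triassic, 50.502 million years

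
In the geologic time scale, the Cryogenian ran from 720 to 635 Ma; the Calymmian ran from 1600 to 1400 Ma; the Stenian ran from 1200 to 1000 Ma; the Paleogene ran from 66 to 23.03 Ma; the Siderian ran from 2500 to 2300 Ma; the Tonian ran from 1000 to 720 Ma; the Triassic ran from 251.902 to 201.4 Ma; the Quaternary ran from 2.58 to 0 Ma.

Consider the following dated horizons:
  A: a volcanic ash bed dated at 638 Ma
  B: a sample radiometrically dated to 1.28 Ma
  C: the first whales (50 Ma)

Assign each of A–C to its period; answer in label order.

Match each age against the start–end ranges in the excerpt: A = 638 Ma → Cryogenian (720–635); B = 1.28 Ma → Quaternary (2.58–0); C = 50 Ma → Paleogene (66–23.03).

A — Cryogenian; B — Quaternary; C — Paleogene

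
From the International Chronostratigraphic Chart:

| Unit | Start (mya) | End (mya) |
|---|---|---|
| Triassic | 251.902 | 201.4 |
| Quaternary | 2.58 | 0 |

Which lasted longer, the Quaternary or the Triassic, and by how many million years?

Quaternary: 2.58 − 0 = 2.58 Myr.
Triassic: 251.902 − 201.4 = 50.502 Myr.
Difference: 50.502 − 2.58 = 47.922 Myr, so the Triassic was longer.

Triassic, by 47.922 million years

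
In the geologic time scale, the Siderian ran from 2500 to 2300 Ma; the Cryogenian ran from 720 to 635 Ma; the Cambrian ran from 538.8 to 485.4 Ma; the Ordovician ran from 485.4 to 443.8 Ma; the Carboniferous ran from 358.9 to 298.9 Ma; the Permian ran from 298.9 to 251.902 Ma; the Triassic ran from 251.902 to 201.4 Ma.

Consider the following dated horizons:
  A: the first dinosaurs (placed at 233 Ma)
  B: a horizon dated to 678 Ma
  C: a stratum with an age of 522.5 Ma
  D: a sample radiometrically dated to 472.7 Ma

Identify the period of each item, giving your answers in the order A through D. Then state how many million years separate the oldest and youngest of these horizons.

A — Triassic; B — Cryogenian; C — Cambrian; D — Ordovician; span 445 million years

A: 233 Ma lies in 251.902–201.4 Ma, so Triassic.
B: 678 Ma lies in 720–635 Ma, so Cryogenian.
C: 522.5 Ma lies in 538.8–485.4 Ma, so Cambrian.
D: 472.7 Ma lies in 485.4–443.8 Ma, so Ordovician.
Oldest = 678 Ma, youngest = 233 Ma → span 445 Myr.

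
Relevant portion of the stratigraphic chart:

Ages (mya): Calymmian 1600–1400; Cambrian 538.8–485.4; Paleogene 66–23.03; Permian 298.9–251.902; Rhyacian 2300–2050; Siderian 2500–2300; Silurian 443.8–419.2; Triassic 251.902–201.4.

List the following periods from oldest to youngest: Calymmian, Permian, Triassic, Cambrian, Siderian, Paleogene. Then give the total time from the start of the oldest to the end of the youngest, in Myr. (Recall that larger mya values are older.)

Siderian → Calymmian → Cambrian → Permian → Triassic → Paleogene; total span 2476.97 Myr

Start ages (Ma): Siderian 2500, Calymmian 1600, Cambrian 538.8, Permian 298.9, Triassic 251.902, Paleogene 66.
Ordered oldest to youngest: Siderian, Calymmian, Cambrian, Permian, Triassic, Paleogene.
Span = 2500 − 23.03 = 2476.97 Myr.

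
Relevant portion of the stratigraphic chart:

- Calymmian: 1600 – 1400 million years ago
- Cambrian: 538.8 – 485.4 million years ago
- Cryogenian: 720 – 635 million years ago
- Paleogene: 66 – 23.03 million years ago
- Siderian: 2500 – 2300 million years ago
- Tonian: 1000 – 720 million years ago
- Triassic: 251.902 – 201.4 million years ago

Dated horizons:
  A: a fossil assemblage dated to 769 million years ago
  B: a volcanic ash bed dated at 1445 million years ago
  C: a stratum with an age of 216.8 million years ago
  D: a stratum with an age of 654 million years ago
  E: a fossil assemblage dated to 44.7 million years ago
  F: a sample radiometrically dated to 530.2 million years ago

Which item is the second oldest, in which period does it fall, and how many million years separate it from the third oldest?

Larger Ma means older, so oldest first: B 1445 > A 769 > D 654 > F 530.2 > C 216.8 > E 44.7.
Counting 2 along gives A (769 Ma); the excerpt puts that inside the Tonian, 1000–720 Ma.
Next in line is D (654 Ma), and 769 − 654 = 115 Myr.

A, in the Tonian; 115 million years to D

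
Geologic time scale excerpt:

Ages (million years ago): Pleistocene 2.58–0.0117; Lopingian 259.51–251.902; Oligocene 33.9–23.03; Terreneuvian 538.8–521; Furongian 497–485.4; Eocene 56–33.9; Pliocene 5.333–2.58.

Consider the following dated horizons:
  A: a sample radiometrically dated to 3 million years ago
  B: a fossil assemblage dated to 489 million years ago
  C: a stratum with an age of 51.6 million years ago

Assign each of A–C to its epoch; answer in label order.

A — Pliocene; B — Furongian; C — Eocene

Match each age against the start–end ranges in the excerpt: A = 3 Ma → Pliocene (5.333–2.58); B = 489 Ma → Furongian (497–485.4); C = 51.6 Ma → Eocene (56–33.9).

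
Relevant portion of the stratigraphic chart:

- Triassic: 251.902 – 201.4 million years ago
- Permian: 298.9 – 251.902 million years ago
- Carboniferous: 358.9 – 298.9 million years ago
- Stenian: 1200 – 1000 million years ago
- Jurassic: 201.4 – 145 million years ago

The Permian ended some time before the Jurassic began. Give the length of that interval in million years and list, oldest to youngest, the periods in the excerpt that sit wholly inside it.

The Permian closes at 251.902 Ma and the Jurassic opens at 201.4 Ma, so the interval is 251.902 − 201.4 = 50.502 Myr.
A period fits inside if it starts at or after 251.902 Ma and ends at or before 201.4 Ma; oldest first that gives Triassic.

50.502 million years; Triassic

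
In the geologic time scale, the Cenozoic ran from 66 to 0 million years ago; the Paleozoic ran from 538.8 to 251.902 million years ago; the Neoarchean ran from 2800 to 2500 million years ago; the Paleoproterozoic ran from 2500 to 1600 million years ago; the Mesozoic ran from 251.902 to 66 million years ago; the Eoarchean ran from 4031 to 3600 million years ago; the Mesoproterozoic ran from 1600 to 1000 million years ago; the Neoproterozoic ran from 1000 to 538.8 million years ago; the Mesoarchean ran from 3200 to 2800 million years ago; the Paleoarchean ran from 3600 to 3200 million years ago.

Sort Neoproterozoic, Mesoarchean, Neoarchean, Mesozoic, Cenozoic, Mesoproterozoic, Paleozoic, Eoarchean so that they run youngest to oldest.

Read off each span (Ma): Neoproterozoic 1000–538.8; Mesoarchean 3200–2800; Neoarchean 2800–2500; Mesozoic 251.902–66; Cenozoic 66–0; Mesoproterozoic 1600–1000; Paleozoic 538.8–251.902; Eoarchean 4031–3600.
Larger Ma is older, so oldest→youngest is Eoarchean, Mesoarchean, Neoarchean, Mesoproterozoic, Neoproterozoic, Paleozoic, Mesozoic, Cenozoic; reverse it for youngest→oldest.

Cenozoic, then Mesozoic, then Paleozoic, then Neoproterozoic, then Mesoproterozoic, then Neoarchean, then Mesoarchean, then Eoarchean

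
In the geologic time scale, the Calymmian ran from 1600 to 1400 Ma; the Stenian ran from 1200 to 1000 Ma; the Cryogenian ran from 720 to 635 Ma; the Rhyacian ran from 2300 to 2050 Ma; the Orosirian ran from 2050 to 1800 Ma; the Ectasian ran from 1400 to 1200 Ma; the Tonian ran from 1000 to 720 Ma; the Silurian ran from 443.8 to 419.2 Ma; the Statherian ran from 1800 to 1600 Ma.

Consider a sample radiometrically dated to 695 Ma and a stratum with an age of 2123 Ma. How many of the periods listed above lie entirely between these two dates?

6

2123 Ma sits inside the Rhyacian (2300–2050) and 695 Ma inside the Cryogenian (720–635); neither of those is wholly between the two dates.
The listed periods lying completely between them are Orosirian, Statherian, Calymmian, Ectasian, Stenian, Tonian — 6 in all.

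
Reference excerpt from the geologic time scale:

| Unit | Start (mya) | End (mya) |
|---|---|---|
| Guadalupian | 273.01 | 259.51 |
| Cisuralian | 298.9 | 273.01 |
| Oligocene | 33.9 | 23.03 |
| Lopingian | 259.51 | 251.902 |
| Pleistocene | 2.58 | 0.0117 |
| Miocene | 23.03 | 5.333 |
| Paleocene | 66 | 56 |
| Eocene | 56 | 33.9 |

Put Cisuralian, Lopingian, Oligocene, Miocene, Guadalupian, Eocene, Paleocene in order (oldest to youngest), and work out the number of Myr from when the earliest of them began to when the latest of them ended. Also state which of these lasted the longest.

Start ages (Ma): Cisuralian 298.9, Guadalupian 273.01, Lopingian 259.51, Paleocene 66, Eocene 56, Oligocene 33.9, Miocene 23.03.
Ordered oldest to youngest: Cisuralian, Guadalupian, Lopingian, Paleocene, Eocene, Oligocene, Miocene.
Span = 298.9 − 5.333 = 293.567 Myr.
Durations: Eocene 22.1, Oligocene 10.87, Paleocene 10, Guadalupian 13.5, Miocene 17.697, Lopingian 7.608, Cisuralian 25.89 → longest is Cisuralian (25.89 Myr).

Cisuralian → Guadalupian → Lopingian → Paleocene → Eocene → Oligocene → Miocene; total span 293.567 Myr; longest is Cisuralian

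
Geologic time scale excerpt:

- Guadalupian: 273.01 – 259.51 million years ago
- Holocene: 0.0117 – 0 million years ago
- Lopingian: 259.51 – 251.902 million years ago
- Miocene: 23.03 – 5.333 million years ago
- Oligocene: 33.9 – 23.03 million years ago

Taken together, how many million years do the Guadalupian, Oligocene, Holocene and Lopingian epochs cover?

Each duration: Guadalupian = 13.5; Oligocene = 10.87; Holocene = 0.0117; Lopingian = 7.608.
Sum: 13.5 + 10.87 + 0.0117 + 7.608 = 31.9897 Myr.

31.9897 million years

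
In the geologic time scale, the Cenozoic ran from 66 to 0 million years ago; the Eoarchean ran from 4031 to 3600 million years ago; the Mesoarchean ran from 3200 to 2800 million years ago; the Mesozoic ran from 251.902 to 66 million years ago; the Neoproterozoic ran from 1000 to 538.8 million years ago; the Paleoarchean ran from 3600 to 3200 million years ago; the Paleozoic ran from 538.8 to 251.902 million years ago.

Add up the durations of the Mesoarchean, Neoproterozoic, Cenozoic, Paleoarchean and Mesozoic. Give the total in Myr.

1513.102 million years

Each duration: Mesoarchean = 400; Neoproterozoic = 461.2; Cenozoic = 66; Paleoarchean = 400; Mesozoic = 185.902.
Sum: 400 + 461.2 + 66 + 400 + 185.902 = 1513.102 Myr.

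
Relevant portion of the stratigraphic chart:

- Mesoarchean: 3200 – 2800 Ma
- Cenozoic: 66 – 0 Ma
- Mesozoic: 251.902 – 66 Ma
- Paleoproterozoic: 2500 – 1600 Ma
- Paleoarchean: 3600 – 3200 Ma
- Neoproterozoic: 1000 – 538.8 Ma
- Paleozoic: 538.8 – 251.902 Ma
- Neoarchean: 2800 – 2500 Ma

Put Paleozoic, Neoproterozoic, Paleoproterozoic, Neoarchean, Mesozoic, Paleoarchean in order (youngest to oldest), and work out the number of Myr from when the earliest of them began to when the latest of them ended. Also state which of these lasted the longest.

Start ages (Ma): Paleoarchean 3600, Neoarchean 2800, Paleoproterozoic 2500, Neoproterozoic 1000, Paleozoic 538.8, Mesozoic 251.902.
Ordered youngest to oldest: Mesozoic, Paleozoic, Neoproterozoic, Paleoproterozoic, Neoarchean, Paleoarchean.
Span = 3600 − 66 = 3534 Myr.
Durations: Neoproterozoic 461.2, Neoarchean 300, Mesozoic 185.902, Paleoarchean 400, Paleozoic 286.898, Paleoproterozoic 900 → longest is Paleoproterozoic (900 Myr).

Mesozoic → Paleozoic → Neoproterozoic → Paleoproterozoic → Neoarchean → Paleoarchean; total span 3534 Myr; longest is Paleoproterozoic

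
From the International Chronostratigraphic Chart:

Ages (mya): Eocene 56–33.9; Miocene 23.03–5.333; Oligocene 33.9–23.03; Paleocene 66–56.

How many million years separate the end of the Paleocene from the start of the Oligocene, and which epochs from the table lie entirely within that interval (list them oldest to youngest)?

End of Paleocene = 56 Ma; start of Oligocene = 33.9 Ma.
Gap = 56 − 33.9 = 22.1 Myr.
Epochs wholly inside 56–33.9 Ma: Eocene (56–33.9).

22.1 million years; Eocene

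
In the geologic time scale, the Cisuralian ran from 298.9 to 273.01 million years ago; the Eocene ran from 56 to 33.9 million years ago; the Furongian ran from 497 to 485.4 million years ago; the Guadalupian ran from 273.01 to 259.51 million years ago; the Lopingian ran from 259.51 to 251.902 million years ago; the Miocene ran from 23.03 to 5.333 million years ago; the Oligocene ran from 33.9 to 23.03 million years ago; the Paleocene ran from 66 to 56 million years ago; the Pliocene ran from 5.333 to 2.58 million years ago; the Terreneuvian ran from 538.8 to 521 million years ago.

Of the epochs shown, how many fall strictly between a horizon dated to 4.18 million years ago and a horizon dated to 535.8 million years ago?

8

535.8 Ma sits inside the Terreneuvian (538.8–521) and 4.18 Ma inside the Pliocene (5.333–2.58); neither of those is wholly between the two dates.
The listed epochs lying completely between them are Furongian, Cisuralian, Guadalupian, Lopingian, Paleocene, Eocene, Oligocene, Miocene — 8 in all.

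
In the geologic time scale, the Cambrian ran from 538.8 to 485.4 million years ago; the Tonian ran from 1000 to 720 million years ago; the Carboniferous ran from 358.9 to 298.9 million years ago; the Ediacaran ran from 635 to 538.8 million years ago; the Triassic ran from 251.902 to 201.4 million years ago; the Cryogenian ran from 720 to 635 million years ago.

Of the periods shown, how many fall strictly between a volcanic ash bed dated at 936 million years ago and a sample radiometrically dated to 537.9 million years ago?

2

The older date is 936 Ma and the younger is 537.9 Ma.
Periods with start < 936 and end > 537.9 Ma: Cryogenian (720–635), Ediacaran (635–538.8).
That is 2 complete periods.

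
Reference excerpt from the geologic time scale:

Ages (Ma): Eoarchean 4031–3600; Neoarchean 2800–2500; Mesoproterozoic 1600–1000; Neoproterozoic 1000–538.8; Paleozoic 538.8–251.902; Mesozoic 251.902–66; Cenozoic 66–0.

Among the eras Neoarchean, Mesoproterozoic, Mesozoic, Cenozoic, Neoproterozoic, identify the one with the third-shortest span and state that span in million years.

Durations: Neoarchean 300; Mesoproterozoic 600; Mesozoic 185.902; Cenozoic 66; Neoproterozoic 461.2 Myr.
Sorted shortest-first: Cenozoic (66), Mesozoic (185.902), Neoarchean (300), Neoproterozoic (461.2), Mesoproterozoic (600).
The third shortest is Neoarchean at 300 Myr.

Neoarchean, 300 million years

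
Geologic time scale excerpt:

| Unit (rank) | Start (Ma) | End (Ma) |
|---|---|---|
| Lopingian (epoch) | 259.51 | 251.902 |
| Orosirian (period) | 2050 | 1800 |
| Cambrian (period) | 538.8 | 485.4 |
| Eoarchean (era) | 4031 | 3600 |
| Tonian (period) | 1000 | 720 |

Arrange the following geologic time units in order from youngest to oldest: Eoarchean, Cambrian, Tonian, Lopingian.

Lopingian, Cambrian, Tonian, Eoarchean

Read off each span (Ma): Eoarchean 4031–3600; Cambrian 538.8–485.4; Tonian 1000–720; Lopingian 259.51–251.902.
Larger Ma is older, so oldest→youngest is Eoarchean, Tonian, Cambrian, Lopingian; reverse it for youngest→oldest.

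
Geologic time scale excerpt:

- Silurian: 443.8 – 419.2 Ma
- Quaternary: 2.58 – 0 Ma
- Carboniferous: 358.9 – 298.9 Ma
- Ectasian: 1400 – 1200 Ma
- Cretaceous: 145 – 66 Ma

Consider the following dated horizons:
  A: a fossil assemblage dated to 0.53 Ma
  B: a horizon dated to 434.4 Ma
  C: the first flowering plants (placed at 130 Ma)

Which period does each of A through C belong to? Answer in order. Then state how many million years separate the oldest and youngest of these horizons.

Match each age against the start–end ranges in the excerpt: A = 0.53 Ma → Quaternary (2.58–0); B = 434.4 Ma → Silurian (443.8–419.2); C = 130 Ma → Cretaceous (145–66).
The largest age is 434.4 Ma and the smallest is 0.53 Ma; their difference is 433.87 Myr.

A — Quaternary; B — Silurian; C — Cretaceous; span 433.87 million years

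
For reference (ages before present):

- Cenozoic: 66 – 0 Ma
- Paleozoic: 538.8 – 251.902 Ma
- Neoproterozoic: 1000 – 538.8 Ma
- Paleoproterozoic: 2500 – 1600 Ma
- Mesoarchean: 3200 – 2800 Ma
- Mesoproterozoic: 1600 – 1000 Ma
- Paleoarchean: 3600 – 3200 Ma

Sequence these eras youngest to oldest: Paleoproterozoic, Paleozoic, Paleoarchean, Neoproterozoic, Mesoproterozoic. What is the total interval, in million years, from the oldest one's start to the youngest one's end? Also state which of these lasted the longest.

Paleozoic, Neoproterozoic, Mesoproterozoic, Paleoproterozoic, Paleoarchean; total span 3348.098 Myr; longest is Paleoproterozoic

From the excerpt: Paleoproterozoic 2500–1600; Paleozoic 538.8–251.902; Paleoarchean 3600–3200; Neoproterozoic 1000–538.8; Mesoproterozoic 1600–1000 (Ma).
Larger Ma is earlier, so the oldest is Paleoarchean and the youngest is Paleozoic; youngest to oldest: Paleozoic, Neoproterozoic, Mesoproterozoic, Paleoproterozoic, Paleoarchean.
Oldest start 3600 minus youngest end 251.902 gives 3348.098 Myr overall.
Individual lengths (start − end): Paleoproterozoic 900; Paleozoic 286.898; Paleoarchean 400; Mesoproterozoic 600; Neoproterozoic 461.2. The largest is Paleoproterozoic at 900 Myr.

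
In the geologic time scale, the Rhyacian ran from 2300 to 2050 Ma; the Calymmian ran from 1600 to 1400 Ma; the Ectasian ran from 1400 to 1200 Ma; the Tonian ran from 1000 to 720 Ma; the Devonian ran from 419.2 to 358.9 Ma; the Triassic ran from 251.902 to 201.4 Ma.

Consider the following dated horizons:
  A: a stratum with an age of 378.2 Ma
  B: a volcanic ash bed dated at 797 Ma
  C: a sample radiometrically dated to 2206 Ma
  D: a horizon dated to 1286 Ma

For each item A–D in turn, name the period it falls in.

A: 378.2 Ma lies in 419.2–358.9 Ma, so Devonian.
B: 797 Ma lies in 1000–720 Ma, so Tonian.
C: 2206 Ma lies in 2300–2050 Ma, so Rhyacian.
D: 1286 Ma lies in 1400–1200 Ma, so Ectasian.

A — Devonian; B — Tonian; C — Rhyacian; D — Ectasian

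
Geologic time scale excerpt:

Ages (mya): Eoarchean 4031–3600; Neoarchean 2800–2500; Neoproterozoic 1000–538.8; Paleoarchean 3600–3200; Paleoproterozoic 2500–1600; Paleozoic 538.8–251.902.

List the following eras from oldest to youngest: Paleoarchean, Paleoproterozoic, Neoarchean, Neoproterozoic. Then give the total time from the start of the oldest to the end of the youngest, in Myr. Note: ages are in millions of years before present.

From the excerpt: Paleoarchean 3600–3200; Paleoproterozoic 2500–1600; Neoarchean 2800–2500; Neoproterozoic 1000–538.8 (Ma).
Larger Ma is earlier, so the oldest is Paleoarchean and the youngest is Neoproterozoic; oldest to youngest: Paleoarchean, Neoarchean, Paleoproterozoic, Neoproterozoic.
Oldest start 3600 minus youngest end 538.8 gives 3061.2 Myr overall.

Paleoarchean, Neoarchean, Paleoproterozoic, Neoproterozoic; total span 3061.2 Myr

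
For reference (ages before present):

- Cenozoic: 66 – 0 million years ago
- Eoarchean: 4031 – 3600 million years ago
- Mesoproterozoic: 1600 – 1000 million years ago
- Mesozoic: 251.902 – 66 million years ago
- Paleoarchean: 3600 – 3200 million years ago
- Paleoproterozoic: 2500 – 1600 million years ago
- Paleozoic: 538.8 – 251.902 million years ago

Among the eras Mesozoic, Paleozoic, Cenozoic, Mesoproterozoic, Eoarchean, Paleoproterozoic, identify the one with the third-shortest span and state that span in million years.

Paleozoic, 286.898 million years

Start − end for each: Mesozoic 251.902 − 66 = 185.902; Paleozoic 538.8 − 251.902 = 286.898; Cenozoic 66 − 0 = 66; Mesoproterozoic 1600 − 1000 = 600; Eoarchean 4031 − 3600 = 431; Paleoproterozoic 2500 − 1600 = 900.
Ranking these from shortest: Cenozoic < Mesozoic < Paleozoic < Eoarchean < Mesoproterozoic < Paleoproterozoic.
Position 3 in that ranking is Paleozoic, which lasted 286.898 Myr.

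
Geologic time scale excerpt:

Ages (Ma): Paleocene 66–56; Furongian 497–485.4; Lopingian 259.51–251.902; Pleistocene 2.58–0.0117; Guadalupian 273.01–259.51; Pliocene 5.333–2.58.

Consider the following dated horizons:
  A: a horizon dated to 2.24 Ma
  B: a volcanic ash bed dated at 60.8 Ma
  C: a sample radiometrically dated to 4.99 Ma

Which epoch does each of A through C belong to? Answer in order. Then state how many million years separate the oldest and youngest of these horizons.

A: 2.24 Ma lies in 2.58–0.0117 Ma, so Pleistocene.
B: 60.8 Ma lies in 66–56 Ma, so Paleocene.
C: 4.99 Ma lies in 5.333–2.58 Ma, so Pliocene.
Oldest = 60.8 Ma, youngest = 2.24 Ma → span 58.56 Myr.

A — Pleistocene; B — Paleocene; C — Pliocene; span 58.56 million years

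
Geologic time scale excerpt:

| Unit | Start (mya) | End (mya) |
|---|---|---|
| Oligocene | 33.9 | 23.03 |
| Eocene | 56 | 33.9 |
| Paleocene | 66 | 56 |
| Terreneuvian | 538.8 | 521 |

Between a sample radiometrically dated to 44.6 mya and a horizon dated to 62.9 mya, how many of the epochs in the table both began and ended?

0

The older date is 62.9 Ma and the younger is 44.6 Ma.
No epoch both begins after 62.9 Ma and ends before 44.6 Ma, so the count is 0.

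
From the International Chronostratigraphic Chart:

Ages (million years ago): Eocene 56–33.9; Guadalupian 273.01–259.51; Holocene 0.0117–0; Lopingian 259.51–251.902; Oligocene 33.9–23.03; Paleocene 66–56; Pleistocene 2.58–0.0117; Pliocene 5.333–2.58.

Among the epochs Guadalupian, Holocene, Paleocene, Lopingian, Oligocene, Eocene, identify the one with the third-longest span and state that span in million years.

Durations: Guadalupian 13.5; Holocene 0.0117; Paleocene 10; Lopingian 7.608; Oligocene 10.87; Eocene 22.1 Myr.
Sorted longest-first: Eocene (22.1), Guadalupian (13.5), Oligocene (10.87), Paleocene (10), Lopingian (7.608), Holocene (0.0117).
The third longest is Oligocene at 10.87 Myr.

Oligocene, 10.87 million years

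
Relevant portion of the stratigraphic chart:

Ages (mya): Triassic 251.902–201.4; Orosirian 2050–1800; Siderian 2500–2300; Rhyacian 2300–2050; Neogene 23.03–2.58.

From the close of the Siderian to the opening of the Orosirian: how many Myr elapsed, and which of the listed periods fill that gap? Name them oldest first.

250 million years; Rhyacian

The Siderian closes at 2300 Ma and the Orosirian opens at 2050 Ma, so the interval is 2300 − 2050 = 250 Myr.
A period fits inside if it starts at or after 2300 Ma and ends at or before 2050 Ma; oldest first that gives Rhyacian.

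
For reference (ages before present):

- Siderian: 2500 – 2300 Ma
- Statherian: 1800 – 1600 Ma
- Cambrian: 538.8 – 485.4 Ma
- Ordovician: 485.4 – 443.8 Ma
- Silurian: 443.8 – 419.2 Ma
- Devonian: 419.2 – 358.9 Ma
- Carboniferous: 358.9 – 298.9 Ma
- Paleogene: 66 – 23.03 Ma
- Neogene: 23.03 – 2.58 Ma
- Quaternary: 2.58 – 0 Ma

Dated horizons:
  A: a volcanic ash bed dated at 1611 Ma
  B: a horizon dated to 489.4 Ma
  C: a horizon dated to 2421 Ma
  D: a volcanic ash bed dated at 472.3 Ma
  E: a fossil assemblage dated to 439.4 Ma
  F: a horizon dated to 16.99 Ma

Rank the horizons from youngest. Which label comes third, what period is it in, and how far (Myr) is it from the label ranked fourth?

D, in the Ordovician; 17.1 million years to B

Smaller Ma means younger, so youngest first: F 16.99 < E 439.4 < D 472.3 < B 489.4 < A 1611 < C 2421.
Counting 3 along gives D (472.3 Ma); the excerpt puts that inside the Ordovician, 485.4–443.8 Ma.
Next in line is B (489.4 Ma), and 489.4 − 472.3 = 17.1 Myr.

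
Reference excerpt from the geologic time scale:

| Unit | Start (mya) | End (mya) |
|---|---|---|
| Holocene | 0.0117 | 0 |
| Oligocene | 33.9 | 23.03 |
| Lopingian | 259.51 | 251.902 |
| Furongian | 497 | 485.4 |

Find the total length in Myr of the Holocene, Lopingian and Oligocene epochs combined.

Duration is start − end for each: (0.0117 − 0) + (259.51 − 251.902) + (33.9 − 23.03).
That is 0.0117 + 7.608 + 10.87, which totals 18.4897 million years.

18.4897 million years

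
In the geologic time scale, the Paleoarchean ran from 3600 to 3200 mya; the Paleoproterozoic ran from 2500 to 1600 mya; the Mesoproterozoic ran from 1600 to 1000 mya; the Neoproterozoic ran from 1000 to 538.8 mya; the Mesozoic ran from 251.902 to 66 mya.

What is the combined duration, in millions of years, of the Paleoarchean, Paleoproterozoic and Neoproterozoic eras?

1761.2 million years

Duration is start − end for each: (3600 − 3200) + (2500 − 1600) + (1000 − 538.8).
That is 400 + 900 + 461.2, which totals 1761.2 million years.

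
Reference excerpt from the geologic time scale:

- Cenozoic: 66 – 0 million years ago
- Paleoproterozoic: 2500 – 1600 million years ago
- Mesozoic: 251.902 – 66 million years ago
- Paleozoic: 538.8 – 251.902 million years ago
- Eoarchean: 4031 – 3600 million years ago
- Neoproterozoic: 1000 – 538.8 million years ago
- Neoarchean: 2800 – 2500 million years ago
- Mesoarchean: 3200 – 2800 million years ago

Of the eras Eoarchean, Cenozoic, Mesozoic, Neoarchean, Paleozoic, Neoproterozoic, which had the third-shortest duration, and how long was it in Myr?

Durations: Eoarchean 431; Cenozoic 66; Mesozoic 185.902; Neoarchean 300; Paleozoic 286.898; Neoproterozoic 461.2 Myr.
Sorted shortest-first: Cenozoic (66), Mesozoic (185.902), Paleozoic (286.898), Neoarchean (300), Eoarchean (431), Neoproterozoic (461.2).
The third shortest is Paleozoic at 286.898 Myr.

Paleozoic, 286.898 million years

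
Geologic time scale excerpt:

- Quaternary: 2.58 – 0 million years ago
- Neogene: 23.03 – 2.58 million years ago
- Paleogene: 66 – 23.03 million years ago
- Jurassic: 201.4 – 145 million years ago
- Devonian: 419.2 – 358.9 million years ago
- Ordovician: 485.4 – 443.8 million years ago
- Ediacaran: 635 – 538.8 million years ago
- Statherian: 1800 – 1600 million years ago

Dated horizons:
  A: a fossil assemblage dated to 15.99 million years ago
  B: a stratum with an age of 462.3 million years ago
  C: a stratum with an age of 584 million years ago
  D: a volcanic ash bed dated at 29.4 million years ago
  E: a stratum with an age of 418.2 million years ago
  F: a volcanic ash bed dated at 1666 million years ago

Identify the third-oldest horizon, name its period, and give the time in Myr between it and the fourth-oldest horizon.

B, in the Ordovician; 44.1 million years to E

Sorted oldest-first by Ma: F (1666), C (584), B (462.3), E (418.2), D (29.4), A (15.99).
The third oldest is B at 462.3 Ma, which lies in 485.4–443.8 Ma: the Ordovician.
The fourth oldest is E at 418.2 Ma; separation = |462.3 − 418.2| = 44.1 Myr.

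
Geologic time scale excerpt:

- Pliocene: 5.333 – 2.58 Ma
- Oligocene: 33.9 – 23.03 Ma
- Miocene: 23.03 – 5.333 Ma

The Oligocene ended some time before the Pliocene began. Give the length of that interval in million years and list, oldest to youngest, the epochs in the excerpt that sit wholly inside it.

17.697 million years; Miocene

End of Oligocene = 23.03 Ma; start of Pliocene = 5.333 Ma.
Gap = 23.03 − 5.333 = 17.697 Myr.
Epochs wholly inside 23.03–5.333 Ma: Miocene (23.03–5.333).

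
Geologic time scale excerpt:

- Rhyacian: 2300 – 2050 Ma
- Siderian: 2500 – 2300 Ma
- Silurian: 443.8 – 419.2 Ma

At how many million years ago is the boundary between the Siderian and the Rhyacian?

2300 Ma

The Siderian ends and the Rhyacian begins at 2300 Ma.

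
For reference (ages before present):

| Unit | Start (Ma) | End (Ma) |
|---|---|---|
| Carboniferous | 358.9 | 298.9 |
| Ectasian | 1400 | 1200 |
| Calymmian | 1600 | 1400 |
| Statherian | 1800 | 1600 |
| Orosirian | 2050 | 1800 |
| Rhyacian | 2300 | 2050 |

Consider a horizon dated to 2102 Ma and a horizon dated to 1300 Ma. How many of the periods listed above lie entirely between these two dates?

The older date is 2102 Ma and the younger is 1300 Ma.
Periods with start < 2102 and end > 1300 Ma: Orosirian (2050–1800), Statherian (1800–1600), Calymmian (1600–1400).
That is 3 complete periods.

3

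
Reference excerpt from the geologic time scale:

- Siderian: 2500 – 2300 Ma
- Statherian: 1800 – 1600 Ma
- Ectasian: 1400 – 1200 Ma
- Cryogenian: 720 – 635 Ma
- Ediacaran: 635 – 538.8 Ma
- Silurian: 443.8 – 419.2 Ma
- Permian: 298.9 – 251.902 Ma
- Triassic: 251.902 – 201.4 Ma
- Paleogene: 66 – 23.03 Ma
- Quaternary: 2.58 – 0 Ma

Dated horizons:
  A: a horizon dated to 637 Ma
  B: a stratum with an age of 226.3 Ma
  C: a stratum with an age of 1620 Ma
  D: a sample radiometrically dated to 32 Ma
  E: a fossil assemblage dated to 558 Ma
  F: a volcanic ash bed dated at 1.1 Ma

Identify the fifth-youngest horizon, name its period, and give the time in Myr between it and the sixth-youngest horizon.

A, in the Cryogenian; 983 million years to C

Smaller Ma means younger, so youngest first: F 1.1 < D 32 < B 226.3 < E 558 < A 637 < C 1620.
Counting 5 along gives A (637 Ma); the excerpt puts that inside the Cryogenian, 720–635 Ma.
Next in line is C (1620 Ma), and 1620 − 637 = 983 Myr.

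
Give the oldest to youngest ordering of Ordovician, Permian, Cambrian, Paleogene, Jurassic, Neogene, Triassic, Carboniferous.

Group by era (each group listed oldest first) — Paleozoic: Cambrian, Ordovician, Carboniferous, Permian; Mesozoic: Triassic, Jurassic; Cenozoic: Paleogene, Neogene. The eras run Paleozoic → Mesozoic → Cenozoic. Concatenating the groups in that era order gives oldest to youngest directly.

Cambrian → Ordovician → Carboniferous → Permian → Triassic → Jurassic → Paleogene → Neogene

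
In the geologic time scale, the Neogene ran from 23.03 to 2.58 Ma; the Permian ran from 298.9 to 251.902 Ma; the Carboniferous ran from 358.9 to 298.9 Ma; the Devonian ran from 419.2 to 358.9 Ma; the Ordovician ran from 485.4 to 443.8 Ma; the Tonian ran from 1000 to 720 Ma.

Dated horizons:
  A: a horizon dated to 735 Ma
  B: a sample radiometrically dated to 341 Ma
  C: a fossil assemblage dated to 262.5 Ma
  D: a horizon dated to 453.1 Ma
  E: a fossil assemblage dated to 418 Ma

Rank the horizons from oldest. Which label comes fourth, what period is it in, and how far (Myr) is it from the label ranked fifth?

Larger Ma means older, so oldest first: A 735 > D 453.1 > E 418 > B 341 > C 262.5.
Counting 4 along gives B (341 Ma); the excerpt puts that inside the Carboniferous, 358.9–298.9 Ma.
Next in line is C (262.5 Ma), and 341 − 262.5 = 78.5 Myr.

B, in the Carboniferous; 78.5 million years to C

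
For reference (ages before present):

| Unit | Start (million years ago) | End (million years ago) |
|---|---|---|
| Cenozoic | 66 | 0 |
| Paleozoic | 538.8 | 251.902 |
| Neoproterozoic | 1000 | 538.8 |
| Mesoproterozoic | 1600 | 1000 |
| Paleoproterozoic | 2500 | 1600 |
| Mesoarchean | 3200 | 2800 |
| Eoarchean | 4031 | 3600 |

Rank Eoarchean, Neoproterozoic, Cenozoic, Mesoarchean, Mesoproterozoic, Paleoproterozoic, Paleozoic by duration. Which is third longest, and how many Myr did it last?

Neoproterozoic, 461.2 million years

Durations: Eoarchean 431; Neoproterozoic 461.2; Cenozoic 66; Mesoarchean 400; Mesoproterozoic 600; Paleoproterozoic 900; Paleozoic 286.898 Myr.
Sorted longest-first: Paleoproterozoic (900), Mesoproterozoic (600), Neoproterozoic (461.2), Eoarchean (431), Mesoarchean (400), Paleozoic (286.898), Cenozoic (66).
The third longest is Neoproterozoic at 461.2 Myr.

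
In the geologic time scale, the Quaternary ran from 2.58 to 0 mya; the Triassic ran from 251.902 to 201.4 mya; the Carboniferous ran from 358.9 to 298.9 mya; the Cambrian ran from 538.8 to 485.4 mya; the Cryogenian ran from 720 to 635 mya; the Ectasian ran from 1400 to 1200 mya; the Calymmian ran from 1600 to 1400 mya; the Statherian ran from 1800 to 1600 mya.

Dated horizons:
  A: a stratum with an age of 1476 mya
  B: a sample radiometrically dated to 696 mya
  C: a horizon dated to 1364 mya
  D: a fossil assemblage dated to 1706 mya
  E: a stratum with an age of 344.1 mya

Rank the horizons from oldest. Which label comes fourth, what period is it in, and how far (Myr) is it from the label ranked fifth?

Sorted oldest-first by Ma: D (1706), A (1476), C (1364), B (696), E (344.1).
The fourth oldest is B at 696 Ma, which lies in 720–635 Ma: the Cryogenian.
The fifth oldest is E at 344.1 Ma; separation = |696 − 344.1| = 351.9 Myr.

B, in the Cryogenian; 351.9 million years to E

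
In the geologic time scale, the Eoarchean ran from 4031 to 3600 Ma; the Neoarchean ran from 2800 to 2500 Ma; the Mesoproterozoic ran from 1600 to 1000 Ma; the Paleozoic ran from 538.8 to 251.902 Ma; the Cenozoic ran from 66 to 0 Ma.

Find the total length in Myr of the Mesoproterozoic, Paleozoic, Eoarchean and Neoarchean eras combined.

1617.898 million years

Each duration: Mesoproterozoic = 600; Paleozoic = 286.898; Eoarchean = 431; Neoarchean = 300.
Sum: 600 + 286.898 + 431 + 300 = 1617.898 Myr.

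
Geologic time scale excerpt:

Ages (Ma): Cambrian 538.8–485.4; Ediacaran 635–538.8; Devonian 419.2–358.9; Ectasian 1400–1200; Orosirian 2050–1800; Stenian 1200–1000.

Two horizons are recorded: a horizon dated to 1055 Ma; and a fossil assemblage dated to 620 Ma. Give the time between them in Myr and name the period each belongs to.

Elapsed time: 1055 − 620 = 435 Myr.
1055 Ma lies within 1200–1000 Ma: Stenian.
620 Ma lies within 635–538.8 Ma: Ediacaran.

435 million years apart; the first in the Stenian, the second in the Ediacaran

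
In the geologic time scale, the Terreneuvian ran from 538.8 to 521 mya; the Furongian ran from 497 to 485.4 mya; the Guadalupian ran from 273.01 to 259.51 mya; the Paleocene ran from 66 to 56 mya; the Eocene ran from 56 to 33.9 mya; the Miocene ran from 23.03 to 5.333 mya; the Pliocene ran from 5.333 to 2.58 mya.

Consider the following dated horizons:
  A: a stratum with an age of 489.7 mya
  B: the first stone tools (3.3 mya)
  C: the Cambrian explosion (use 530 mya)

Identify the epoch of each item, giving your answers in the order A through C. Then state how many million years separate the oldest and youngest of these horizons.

Match each age against the start–end ranges in the excerpt: A = 489.7 Ma → Furongian (497–485.4); B = 3.3 Ma → Pliocene (5.333–2.58); C = 530 Ma → Terreneuvian (538.8–521).
The largest age is 530 Ma and the smallest is 3.3 Ma; their difference is 526.7 Myr.

A — Furongian; B — Pliocene; C — Terreneuvian; span 526.7 million years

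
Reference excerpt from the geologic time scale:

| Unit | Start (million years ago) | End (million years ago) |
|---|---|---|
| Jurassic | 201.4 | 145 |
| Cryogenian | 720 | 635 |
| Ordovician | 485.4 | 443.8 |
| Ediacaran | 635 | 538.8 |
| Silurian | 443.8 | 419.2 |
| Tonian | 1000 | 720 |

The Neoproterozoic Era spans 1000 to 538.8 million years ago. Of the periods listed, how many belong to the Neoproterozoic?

Periods inside 1000–538.8 Ma: Tonian, Cryogenian, Ediacaran — 3 in total.

3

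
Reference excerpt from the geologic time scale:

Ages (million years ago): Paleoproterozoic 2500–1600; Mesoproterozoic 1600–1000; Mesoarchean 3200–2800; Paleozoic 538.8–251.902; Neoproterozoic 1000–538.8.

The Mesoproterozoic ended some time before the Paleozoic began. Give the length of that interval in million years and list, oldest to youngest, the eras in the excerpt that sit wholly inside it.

The Mesoproterozoic closes at 1000 Ma and the Paleozoic opens at 538.8 Ma, so the interval is 1000 − 538.8 = 461.2 Myr.
An era fits inside if it starts at or after 1000 Ma and ends at or before 538.8 Ma; oldest first that gives Neoproterozoic.

461.2 million years; Neoproterozoic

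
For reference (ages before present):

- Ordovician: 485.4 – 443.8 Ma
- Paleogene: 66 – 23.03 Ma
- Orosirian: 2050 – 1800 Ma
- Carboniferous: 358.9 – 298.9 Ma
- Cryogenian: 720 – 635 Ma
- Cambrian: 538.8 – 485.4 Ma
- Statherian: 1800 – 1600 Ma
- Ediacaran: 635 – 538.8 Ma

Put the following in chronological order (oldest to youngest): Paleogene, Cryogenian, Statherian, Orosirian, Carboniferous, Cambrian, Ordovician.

Orosirian, Statherian, Cryogenian, Cambrian, Ordovician, Carboniferous, Paleogene

Sorting by start age (descending Ma, since larger Ma = older): Orosirian began 2050, Statherian began 1800, Cryogenian began 720, Cambrian began 538.8, Ordovician began 485.4, Carboniferous began 358.9, Paleogene began 66.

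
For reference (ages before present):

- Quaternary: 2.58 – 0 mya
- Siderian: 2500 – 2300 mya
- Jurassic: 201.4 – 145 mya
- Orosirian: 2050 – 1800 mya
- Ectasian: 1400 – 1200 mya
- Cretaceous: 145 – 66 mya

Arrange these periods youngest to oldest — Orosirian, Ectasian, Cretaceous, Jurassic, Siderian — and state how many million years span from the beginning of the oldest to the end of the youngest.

Cretaceous → Jurassic → Ectasian → Orosirian → Siderian; total span 2434 Myr

Start ages (Ma): Siderian 2500, Orosirian 2050, Ectasian 1400, Jurassic 201.4, Cretaceous 145.
Ordered youngest to oldest: Cretaceous, Jurassic, Ectasian, Orosirian, Siderian.
Span = 2500 − 66 = 2434 Myr.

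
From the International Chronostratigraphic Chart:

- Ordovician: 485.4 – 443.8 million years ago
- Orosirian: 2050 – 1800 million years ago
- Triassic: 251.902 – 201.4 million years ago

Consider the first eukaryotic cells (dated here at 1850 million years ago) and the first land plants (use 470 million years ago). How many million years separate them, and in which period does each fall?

1380 million years apart; the first in the Orosirian, the second in the Ordovician

Elapsed time: 1850 − 470 = 1380 Myr.
1850 Ma lies within 2050–1800 Ma: Orosirian.
470 Ma lies within 485.4–443.8 Ma: Ordovician.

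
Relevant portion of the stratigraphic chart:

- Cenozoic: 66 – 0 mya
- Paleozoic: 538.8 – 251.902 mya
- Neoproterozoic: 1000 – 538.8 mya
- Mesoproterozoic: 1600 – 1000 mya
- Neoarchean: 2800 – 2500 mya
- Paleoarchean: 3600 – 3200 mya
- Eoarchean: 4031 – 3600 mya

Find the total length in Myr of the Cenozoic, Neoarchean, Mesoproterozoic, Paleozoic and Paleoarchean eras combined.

Each duration: Cenozoic = 66; Neoarchean = 300; Mesoproterozoic = 600; Paleozoic = 286.898; Paleoarchean = 400.
Sum: 66 + 300 + 600 + 286.898 + 400 = 1652.898 Myr.

1652.898 million years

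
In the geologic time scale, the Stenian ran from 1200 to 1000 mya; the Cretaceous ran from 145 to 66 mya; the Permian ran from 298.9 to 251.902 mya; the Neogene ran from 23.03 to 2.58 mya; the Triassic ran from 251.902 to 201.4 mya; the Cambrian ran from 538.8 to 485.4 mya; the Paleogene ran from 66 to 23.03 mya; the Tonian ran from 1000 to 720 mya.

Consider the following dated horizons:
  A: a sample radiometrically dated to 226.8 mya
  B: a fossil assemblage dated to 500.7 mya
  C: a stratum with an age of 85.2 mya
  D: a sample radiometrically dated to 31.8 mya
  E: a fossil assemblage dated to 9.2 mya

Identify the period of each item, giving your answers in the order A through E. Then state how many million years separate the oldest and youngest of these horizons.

A: 226.8 Ma lies in 251.902–201.4 Ma, so Triassic.
B: 500.7 Ma lies in 538.8–485.4 Ma, so Cambrian.
C: 85.2 Ma lies in 145–66 Ma, so Cretaceous.
D: 31.8 Ma lies in 66–23.03 Ma, so Paleogene.
E: 9.2 Ma lies in 23.03–2.58 Ma, so Neogene.
Oldest = 500.7 Ma, youngest = 9.2 Ma → span 491.5 Myr.

A — Triassic; B — Cambrian; C — Cretaceous; D — Paleogene; E — Neogene; span 491.5 million years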